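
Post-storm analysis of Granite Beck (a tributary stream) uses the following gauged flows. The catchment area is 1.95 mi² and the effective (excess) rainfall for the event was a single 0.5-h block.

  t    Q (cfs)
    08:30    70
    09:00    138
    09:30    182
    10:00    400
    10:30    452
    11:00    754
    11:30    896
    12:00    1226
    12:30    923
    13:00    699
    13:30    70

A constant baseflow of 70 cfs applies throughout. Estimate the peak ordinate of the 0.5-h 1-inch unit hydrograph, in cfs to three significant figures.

Direct runoff: 0.0, 68.0, 112.0, 330.0, 382.0, 684.0, 826.0, 1156.0, 853.0, 629.0, 0.0 cfs; ΣQ_DR = 5040 cfs, peak = 1156.0 cfs.
Runoff depth d = ΣQ_DR·Δt / A = 5040 × 1800 / (1.95 mi²) = 2.003 in.
The 1-inch UH is the DRH scaled by (1 in)/d, so U_p = 1156.0 × 1/2.003 = 577 cfs.

U_p ≈ 577 cfs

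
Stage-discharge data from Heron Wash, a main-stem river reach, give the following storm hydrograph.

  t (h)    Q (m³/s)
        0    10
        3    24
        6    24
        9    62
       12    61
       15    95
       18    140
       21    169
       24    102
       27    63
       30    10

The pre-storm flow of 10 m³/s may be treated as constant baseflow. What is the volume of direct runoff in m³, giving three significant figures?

V ≈ 7.02 × 10^6 m³

Direct-runoff ordinates (Q − Q_b): 0.0, 14.0, 14.0, 52.0, 51.0, 85.0, 130.0, 159.0, 92.0, 53.0, 0.0 m³/s.
ΣQ_DR = 650.0 m³/s.
With Δt = 3 h = 10800 s, V = ΣQ_DR · Δt = 650.0 × 10800 = 7.02 × 10^6 m³.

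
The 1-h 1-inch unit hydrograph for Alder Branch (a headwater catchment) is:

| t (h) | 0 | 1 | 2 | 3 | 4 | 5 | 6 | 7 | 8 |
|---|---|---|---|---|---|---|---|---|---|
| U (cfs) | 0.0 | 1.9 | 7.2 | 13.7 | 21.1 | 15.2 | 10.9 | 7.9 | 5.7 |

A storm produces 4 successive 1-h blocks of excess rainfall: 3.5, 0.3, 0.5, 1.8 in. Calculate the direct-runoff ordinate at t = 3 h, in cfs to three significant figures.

By discrete convolution, Q_j = Σ (P_i / 1 in) · U_{j−i}.
At t = 3 h (j=3): Q = (3.5/1)·13.7 + (0.3/1)·7.2 + (0.5/1)·1.9 + (1.8/1)·0.0 = 51.1 cfs.

Q ≈ 51.1 cfs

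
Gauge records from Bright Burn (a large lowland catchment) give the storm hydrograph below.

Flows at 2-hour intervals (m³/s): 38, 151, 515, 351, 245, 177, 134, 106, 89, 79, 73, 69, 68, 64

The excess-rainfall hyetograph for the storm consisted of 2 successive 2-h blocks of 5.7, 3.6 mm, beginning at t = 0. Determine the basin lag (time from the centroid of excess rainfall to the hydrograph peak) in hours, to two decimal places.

t_L ≈ 2.23 h

Centroid of excess rainfall: t_c = Σ P_i·t̄_i / ΣP_i = 1.7742 h (block centres at 1, 3 h).
Hydrograph peak occurs at t = 4 h, so basin lag t_L = 4 − 1.7742 = 2.23 h.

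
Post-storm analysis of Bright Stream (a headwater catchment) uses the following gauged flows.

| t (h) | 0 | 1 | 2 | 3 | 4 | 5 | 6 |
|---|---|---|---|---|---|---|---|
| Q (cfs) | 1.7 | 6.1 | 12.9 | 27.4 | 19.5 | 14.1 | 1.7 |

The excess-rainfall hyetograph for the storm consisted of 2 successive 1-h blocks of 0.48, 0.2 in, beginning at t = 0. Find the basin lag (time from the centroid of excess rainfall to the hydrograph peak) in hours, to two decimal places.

Centroid of excess rainfall: t_c = Σ P_i·t̄_i / ΣP_i = 0.7941 h (block centres at 0.5, 1.5 h).
Hydrograph peak occurs at t = 3 h, so basin lag t_L = 3 − 0.7941 = 2.21 h.

t_L ≈ 2.21 h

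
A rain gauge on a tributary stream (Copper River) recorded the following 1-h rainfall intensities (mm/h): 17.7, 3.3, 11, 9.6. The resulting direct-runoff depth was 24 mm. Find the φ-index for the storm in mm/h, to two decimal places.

φ ≈ 4.77 mm/h

Only the 3 blocks with intensity above φ contribute runoff: 17.7, 11, 9.6 mm/h.
Σ(I−φ)·Δt = d  ⇒  (17.7+11+9.6 − 3φ)·1 = 24
φ = (38.30 − 24/1) / 3 = 4.77 mm/h.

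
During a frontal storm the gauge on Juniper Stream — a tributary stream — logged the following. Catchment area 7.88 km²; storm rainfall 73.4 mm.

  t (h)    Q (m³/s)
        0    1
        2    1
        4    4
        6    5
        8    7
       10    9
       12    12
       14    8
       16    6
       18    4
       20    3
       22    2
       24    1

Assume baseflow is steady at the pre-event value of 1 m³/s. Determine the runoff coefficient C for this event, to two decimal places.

ΣQ_DR = 50.00 m³/s; V = ΣQ_DR·Δt = 3.600 × 10^5 m³.
Runoff depth d = V / A = 45.69 mm.
C = d / P = 45.69 / 73.4 = 0.62.

C ≈ 0.62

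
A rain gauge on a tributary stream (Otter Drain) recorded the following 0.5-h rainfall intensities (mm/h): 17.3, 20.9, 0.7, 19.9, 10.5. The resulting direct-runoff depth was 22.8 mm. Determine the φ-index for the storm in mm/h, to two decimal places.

Only the 4 blocks with intensity above φ contribute runoff: 17.3, 20.9, 19.9, 10.5 mm/h.
Σ(I−φ)·Δt = d  ⇒  (17.3+20.9+19.9+10.5 − 4φ)·0.5 = 22.8
φ = (68.60 − 22.8/0.5) / 4 = 5.75 mm/h.

φ ≈ 5.75 mm/h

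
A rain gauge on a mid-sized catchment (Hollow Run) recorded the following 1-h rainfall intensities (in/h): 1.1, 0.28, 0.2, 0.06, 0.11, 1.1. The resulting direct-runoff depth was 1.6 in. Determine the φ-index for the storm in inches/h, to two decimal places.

Only the 2 blocks with intensity above φ contribute runoff: 1.1, 1.1 in/h.
Σ(I−φ)·Δt = d  ⇒  (1.1+1.1 − 2φ)·1 = 1.6
φ = (2.200 − 1.6/1) / 2 = 0.30 in/h.

φ ≈ 0.30 in/h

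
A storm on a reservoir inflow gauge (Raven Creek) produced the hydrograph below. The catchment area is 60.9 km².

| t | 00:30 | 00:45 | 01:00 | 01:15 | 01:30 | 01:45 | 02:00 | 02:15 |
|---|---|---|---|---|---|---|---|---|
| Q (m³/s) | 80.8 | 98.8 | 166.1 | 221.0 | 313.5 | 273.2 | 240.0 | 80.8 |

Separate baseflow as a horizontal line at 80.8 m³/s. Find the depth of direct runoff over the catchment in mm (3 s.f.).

d ≈ 12.2 mm

Direct runoff: 0.0, 18.0, 85.3, 140.2, 232.7, 192.4, 159.2, 0.0 m³/s; ΣQ_DR = 827.8 m³/s.
V = ΣQ_DR · Δt = 827.8 × 900 s = 7.450 × 10^5 m³.
Over A = 60.9 km², depth = V / A = 12.2 mm.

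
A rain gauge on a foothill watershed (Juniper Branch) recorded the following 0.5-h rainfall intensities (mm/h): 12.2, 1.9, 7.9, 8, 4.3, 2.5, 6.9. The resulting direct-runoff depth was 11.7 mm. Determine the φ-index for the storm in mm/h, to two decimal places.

φ ≈ 3.18 mm/h

Only the 5 blocks with intensity above φ contribute runoff: 12.2, 7.9, 8, 4.3, 6.9 mm/h.
Σ(I−φ)·Δt = d  ⇒  (12.2+7.9+8+4.3+6.9 − 5φ)·0.5 = 11.7
φ = (39.30 − 11.7/0.5) / 5 = 3.18 mm/h.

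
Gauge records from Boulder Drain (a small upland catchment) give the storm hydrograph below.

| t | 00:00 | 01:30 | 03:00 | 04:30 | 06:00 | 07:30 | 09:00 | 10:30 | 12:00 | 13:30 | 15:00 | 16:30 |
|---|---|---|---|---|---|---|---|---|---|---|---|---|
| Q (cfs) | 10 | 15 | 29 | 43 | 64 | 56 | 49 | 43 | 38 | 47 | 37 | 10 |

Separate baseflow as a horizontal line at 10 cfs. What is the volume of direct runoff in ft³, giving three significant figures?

V ≈ 1.73 × 10^6 ft³

Direct-runoff ordinates (Q − Q_b): 0.0, 5.0, 19.0, 33.0, 54.0, 46.0, 39.0, 33.0, 28.0, 37.0, 27.0, 0.0 cfs.
ΣQ_DR = 321.0 cfs.
With Δt = 1.5 h = 5400 s, V = ΣQ_DR · Δt = 321.0 × 5400 = 1.73 × 10^6 ft³.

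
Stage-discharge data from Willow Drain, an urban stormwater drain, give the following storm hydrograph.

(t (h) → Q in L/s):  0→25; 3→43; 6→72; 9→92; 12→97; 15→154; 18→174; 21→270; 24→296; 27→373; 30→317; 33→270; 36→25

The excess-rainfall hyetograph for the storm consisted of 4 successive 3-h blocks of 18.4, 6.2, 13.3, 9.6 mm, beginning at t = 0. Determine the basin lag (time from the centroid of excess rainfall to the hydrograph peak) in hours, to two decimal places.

Centroid of excess rainfall: t_c = Σ P_i·t̄_i / ΣP_i = 5.3905 h (block centres at 1.5, 4.5, 7.5, 10.5 h).
Hydrograph peak occurs at t = 27 h, so basin lag t_L = 27 − 5.3905 = 21.61 h.

t_L ≈ 21.61 h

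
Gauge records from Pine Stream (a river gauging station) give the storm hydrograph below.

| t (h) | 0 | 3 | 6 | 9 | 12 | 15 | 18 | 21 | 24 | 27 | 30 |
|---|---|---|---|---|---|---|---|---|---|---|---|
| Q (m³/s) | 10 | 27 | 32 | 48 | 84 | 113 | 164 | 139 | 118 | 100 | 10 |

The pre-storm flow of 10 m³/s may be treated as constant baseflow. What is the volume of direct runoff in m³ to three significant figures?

Direct-runoff ordinates (Q − Q_b): 0.0, 17.0, 22.0, 38.0, 74.0, 103.0, 154.0, 129.0, 108.0, 90.0, 0.0 m³/s.
ΣQ_DR = 735.0 m³/s.
With Δt = 3 h = 10800 s, V = ΣQ_DR · Δt = 735.0 × 10800 = 7.94 × 10^6 m³.

V ≈ 7.94 × 10^6 m³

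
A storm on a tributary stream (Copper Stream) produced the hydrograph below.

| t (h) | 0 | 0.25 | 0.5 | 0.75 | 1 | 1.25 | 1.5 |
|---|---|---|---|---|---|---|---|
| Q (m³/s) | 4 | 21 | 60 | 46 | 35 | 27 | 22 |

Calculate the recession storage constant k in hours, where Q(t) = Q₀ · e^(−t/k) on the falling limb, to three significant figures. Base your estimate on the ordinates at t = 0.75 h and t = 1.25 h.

k ≈ 0.938 h

On the falling limb, Q drops from 46 to 27 m³/s between t = 0.75 h and t = 1.25 h (Δt = 0.5 h).
k = −Δt / ln(Q₂/Q₁) = −0.5 / ln(27/46) = 0.938 h.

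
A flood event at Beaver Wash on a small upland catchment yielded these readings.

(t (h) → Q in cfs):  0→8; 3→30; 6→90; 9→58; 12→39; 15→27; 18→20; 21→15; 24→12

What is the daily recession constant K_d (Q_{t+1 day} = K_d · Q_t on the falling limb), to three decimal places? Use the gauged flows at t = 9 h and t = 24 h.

Between t = 9 h and t = 24 h the flow falls from 58 to 12 cfs over 5×3 h = 15 h.
Per-interval ratio K = (12/58)^(1/5) = 0.7297; K_d = K^(24/3) = 0.080.

K_d ≈ 0.080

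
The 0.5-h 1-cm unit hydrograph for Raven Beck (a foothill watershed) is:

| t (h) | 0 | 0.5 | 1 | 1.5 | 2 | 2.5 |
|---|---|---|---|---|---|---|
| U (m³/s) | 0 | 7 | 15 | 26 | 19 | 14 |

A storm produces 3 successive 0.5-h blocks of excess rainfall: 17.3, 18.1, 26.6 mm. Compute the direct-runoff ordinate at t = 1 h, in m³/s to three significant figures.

Q ≈ 38.6 m³/s

By discrete convolution, Q_j = Σ (P_i / 10 mm) · U_{j−i}.
At t = 1 h (j=2): Q = (17.3/10)·15 + (18.1/10)·7 + (26.6/10)·0 = 38.6 m³/s.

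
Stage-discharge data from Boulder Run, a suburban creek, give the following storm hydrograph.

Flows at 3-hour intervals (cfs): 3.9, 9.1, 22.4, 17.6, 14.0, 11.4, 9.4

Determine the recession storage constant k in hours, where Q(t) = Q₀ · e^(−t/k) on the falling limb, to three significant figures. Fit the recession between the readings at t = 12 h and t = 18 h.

k ≈ 15.1 h

On the falling limb, Q drops from 14.0 to 9.4 cfs between t = 12 h and t = 18 h (Δt = 6 h).
k = −Δt / ln(Q₂/Q₁) = −6 / ln(9.4/14.0) = 15.1 h.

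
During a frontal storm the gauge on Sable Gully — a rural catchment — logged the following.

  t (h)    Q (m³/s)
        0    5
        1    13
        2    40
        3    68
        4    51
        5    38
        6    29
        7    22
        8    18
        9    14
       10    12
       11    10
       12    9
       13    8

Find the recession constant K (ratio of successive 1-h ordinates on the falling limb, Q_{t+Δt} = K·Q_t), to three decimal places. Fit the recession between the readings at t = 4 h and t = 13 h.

Using the recession-limb readings at t = 4 h and t = 13 h: Q falls from 51 to 8 m³/s over 9 intervals.
K = (Q₂/Q₁)^(1/9) = (8/51)^(1/9) = 0.814.

K ≈ 0.814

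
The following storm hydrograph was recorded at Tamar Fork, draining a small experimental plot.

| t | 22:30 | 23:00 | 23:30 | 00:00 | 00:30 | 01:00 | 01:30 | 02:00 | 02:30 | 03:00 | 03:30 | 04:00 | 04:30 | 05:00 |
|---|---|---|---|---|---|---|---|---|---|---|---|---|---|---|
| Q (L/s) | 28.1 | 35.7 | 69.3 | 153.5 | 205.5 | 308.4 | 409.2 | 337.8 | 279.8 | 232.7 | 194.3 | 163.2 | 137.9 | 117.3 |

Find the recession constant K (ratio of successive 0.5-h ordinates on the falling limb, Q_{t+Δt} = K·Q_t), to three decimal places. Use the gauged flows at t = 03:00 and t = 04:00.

Using the recession-limb readings at t = 03:00 and t = 04:00: Q falls from 232.7 to 163.2 L/s over 2 intervals.
K = (Q₂/Q₁)^(1/2) = (163.2/232.7)^(1/2) = 0.837.

K ≈ 0.837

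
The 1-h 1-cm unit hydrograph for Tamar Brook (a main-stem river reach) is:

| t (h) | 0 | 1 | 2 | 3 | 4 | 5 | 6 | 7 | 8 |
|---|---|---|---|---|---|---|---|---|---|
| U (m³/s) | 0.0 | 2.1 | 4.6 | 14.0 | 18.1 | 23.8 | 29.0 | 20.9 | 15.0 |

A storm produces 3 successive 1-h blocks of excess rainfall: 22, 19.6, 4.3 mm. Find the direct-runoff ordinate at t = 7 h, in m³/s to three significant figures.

By discrete convolution, Q_j = Σ (P_i / 10 mm) · U_{j−i}.
At t = 7 h (j=7): Q = (22/10)·20.9 + (19.6/10)·29.0 + (4.3/10)·23.8 = 113 m³/s.

Q ≈ 113 m³/s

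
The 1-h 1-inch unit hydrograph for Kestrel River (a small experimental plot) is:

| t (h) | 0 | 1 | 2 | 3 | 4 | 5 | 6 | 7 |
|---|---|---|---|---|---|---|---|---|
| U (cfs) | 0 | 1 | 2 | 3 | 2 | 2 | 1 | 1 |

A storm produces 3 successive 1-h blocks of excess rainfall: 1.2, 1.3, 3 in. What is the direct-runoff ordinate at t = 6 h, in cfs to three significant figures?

By discrete convolution, Q_j = Σ (P_i / 1 in) · U_{j−i}.
At t = 6 h (j=6): Q = (1.2/1)·1 + (1.3/1)·2 + (3/1)·2 = 9.80 cfs.

Q ≈ 9.80 cfs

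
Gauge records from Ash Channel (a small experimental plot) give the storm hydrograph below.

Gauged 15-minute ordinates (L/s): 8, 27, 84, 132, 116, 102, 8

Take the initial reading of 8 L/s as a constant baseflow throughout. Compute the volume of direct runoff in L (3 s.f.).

Direct-runoff ordinates (Q − Q_b): 0.0, 19.0, 76.0, 124.0, 108.0, 94.0, 0.0 L/s.
ΣQ_DR = 421.0 L/s.
With Δt = 0.25 h = 900 s, V = ΣQ_DR · Δt = 421.0 × 900 = 3.79 × 10^5 L.

V ≈ 3.79 × 10^5 L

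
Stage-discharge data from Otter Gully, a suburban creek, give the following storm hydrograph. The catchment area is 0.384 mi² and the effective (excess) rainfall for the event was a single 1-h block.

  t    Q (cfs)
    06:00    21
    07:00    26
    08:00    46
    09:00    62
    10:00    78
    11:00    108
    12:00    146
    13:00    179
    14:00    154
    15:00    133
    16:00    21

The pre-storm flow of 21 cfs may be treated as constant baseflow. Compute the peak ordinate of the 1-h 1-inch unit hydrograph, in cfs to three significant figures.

U_p ≈ 52.7 cfs

Direct runoff: 0.0, 5.0, 25.0, 41.0, 57.0, 87.0, 125.0, 158.0, 133.0, 112.0, 0.0 cfs; ΣQ_DR = 743.0 cfs, peak = 158.0 cfs.
Runoff depth d = ΣQ_DR·Δt / A = 743.0 × 3600 / (0.384 mi²) = 2.998 in.
The 1-inch UH is the DRH scaled by (1 in)/d, so U_p = 158.0 × 1/2.998 = 52.7 cfs.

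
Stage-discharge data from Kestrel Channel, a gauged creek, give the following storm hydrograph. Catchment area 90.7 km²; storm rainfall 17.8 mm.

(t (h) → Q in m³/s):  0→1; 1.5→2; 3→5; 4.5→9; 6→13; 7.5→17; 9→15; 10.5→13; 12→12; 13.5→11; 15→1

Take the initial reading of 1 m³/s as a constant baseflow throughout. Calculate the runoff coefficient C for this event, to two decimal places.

ΣQ_DR = 88.00 m³/s; V = ΣQ_DR·Δt = 4.752 × 10^5 m³.
Runoff depth d = V / A = 5.239 mm.
C = d / P = 5.239 / 17.8 = 0.29.

C ≈ 0.29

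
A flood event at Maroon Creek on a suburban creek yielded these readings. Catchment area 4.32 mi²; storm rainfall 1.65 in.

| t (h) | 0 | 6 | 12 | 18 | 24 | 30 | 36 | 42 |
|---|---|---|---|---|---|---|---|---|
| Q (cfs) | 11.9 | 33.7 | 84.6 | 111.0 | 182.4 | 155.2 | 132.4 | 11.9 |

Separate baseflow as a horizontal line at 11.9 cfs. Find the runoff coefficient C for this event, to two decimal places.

C ≈ 0.82

ΣQ_DR = 627.9 cfs; V = ΣQ_DR·Δt = 1.356 × 10^7 ft³.
Runoff depth d = V / A = 1.351 in.
C = d / P = 1.351 / 1.65 = 0.82.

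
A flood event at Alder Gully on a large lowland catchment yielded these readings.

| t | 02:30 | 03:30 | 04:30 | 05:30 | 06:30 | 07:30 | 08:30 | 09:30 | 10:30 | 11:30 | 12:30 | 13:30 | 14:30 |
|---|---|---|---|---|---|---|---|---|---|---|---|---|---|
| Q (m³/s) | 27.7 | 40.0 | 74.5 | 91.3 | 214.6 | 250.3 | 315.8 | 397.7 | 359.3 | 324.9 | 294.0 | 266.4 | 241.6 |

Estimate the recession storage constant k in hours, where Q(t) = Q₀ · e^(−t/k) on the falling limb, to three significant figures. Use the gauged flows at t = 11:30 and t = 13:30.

k ≈ 10.1 h

On the falling limb, Q drops from 324.9 to 266.4 m³/s between t = 11:30 and t = 13:30 (Δt = 2 h).
k = −Δt / ln(Q₂/Q₁) = −2 / ln(266.4/324.9) = 10.1 h.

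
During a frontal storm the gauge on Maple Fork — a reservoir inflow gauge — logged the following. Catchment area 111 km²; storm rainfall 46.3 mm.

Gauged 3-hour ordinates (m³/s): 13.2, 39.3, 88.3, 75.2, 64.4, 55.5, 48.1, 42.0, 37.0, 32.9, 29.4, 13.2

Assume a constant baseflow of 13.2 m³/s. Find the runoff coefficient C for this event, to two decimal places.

C ≈ 0.80

ΣQ_DR = 380.1 m³/s; V = ΣQ_DR·Δt = 4.105 × 10^6 m³.
Runoff depth d = V / A = 36.98 mm.
C = d / P = 36.98 / 46.3 = 0.80.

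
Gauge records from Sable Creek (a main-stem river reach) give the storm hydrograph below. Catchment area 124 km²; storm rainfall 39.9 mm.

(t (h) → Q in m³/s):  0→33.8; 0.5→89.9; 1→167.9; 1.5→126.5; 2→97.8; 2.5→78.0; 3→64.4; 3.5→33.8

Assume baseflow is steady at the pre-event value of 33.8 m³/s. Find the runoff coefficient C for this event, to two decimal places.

C ≈ 0.15

ΣQ_DR = 421.7 m³/s; V = ΣQ_DR·Δt = 7.591 × 10^5 m³.
Runoff depth d = V / A = 6.121 mm.
C = d / P = 6.121 / 39.9 = 0.15.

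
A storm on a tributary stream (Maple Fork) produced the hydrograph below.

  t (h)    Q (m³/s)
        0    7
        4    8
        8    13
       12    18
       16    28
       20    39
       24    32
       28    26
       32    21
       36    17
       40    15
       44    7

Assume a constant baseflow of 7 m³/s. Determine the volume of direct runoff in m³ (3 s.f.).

Direct-runoff ordinates (Q − Q_b): 0.0, 1.0, 6.0, 11.0, 21.0, 32.0, 25.0, 19.0, 14.0, 10.0, 8.0, 0.0 m³/s.
ΣQ_DR = 147.0 m³/s.
With Δt = 4 h = 14400 s, V = ΣQ_DR · Δt = 147.0 × 14400 = 2.12 × 10^6 m³.

V ≈ 2.12 × 10^6 m³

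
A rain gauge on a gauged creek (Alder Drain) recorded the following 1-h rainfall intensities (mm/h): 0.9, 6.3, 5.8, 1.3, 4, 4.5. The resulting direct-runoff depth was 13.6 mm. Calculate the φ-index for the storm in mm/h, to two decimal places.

Only the 4 blocks with intensity above φ contribute runoff: 6.3, 5.8, 4, 4.5 mm/h.
Σ(I−φ)·Δt = d  ⇒  (6.3+5.8+4+4.5 − 4φ)·1 = 13.6
φ = (20.60 − 13.6/1) / 4 = 1.75 mm/h.

φ ≈ 1.75 mm/h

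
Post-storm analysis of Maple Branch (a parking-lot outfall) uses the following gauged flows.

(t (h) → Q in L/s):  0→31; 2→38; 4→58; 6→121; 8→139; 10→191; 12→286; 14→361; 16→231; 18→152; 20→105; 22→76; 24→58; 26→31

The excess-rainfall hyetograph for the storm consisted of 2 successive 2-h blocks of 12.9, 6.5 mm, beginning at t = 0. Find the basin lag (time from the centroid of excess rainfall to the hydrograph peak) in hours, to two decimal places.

t_L ≈ 12.33 h

Centroid of excess rainfall: t_c = Σ P_i·t̄_i / ΣP_i = 1.6701 h (block centres at 1, 3 h).
Hydrograph peak occurs at t = 14 h, so basin lag t_L = 14 − 1.6701 = 12.33 h.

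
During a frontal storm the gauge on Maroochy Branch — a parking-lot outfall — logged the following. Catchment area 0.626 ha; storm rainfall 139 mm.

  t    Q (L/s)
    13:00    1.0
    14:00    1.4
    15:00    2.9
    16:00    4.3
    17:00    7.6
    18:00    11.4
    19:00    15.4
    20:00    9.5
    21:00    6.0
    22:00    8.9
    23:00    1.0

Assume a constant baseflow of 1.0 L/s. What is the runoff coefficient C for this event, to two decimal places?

ΣQ_DR = 58.40 L/s; V = ΣQ_DR·Δt = 2.102 × 10^5 L.
Runoff depth d = V / A = 33.58 mm.
C = d / P = 33.58 / 139 = 0.24.

C ≈ 0.24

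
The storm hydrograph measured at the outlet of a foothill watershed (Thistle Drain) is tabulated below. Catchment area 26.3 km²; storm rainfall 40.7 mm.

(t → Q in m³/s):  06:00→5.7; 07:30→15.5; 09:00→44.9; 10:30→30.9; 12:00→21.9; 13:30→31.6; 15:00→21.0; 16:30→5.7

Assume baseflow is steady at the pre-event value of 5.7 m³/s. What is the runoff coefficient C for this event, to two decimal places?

ΣQ_DR = 131.6 m³/s; V = ΣQ_DR·Δt = 7.106 × 10^5 m³.
Runoff depth d = V / A = 27.02 mm.
C = d / P = 27.02 / 40.7 = 0.66.

C ≈ 0.66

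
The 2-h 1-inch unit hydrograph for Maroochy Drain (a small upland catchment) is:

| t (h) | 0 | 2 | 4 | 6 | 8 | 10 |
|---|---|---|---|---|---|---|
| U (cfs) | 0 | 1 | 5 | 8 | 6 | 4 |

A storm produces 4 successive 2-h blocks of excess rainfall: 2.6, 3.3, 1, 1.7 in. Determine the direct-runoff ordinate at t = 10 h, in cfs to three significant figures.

By discrete convolution, Q_j = Σ (P_i / 1 in) · U_{j−i}.
At t = 10 h (j=5): Q = (2.6/1)·4 + (3.3/1)·6 + (1/1)·8 + (1.7/1)·5 = 46.7 cfs.

Q ≈ 46.7 cfs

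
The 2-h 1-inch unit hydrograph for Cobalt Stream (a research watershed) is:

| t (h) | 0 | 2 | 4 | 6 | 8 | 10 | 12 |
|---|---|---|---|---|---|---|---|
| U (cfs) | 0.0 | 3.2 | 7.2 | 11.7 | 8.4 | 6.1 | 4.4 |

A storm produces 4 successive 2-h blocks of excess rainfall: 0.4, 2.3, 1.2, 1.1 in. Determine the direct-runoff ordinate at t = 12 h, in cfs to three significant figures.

By discrete convolution, Q_j = Σ (P_i / 1 in) · U_{j−i}.
At t = 12 h (j=6): Q = (0.4/1)·4.4 + (2.3/1)·6.1 + (1.2/1)·8.4 + (1.1/1)·11.7 = 38.7 cfs.

Q ≈ 38.7 cfs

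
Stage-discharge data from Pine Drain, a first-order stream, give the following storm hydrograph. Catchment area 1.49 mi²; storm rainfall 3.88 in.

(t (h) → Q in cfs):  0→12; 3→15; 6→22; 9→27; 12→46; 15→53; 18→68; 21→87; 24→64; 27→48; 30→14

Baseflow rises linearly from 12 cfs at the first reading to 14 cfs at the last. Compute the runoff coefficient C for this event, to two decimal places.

ΣQ_DR = 313.0 cfs; V = ΣQ_DR·Δt = 3.380 × 10^6 ft³.
Runoff depth d = V / A = 0.9765 in.
C = d / P = 0.9765 / 3.88 = 0.25.

C ≈ 0.25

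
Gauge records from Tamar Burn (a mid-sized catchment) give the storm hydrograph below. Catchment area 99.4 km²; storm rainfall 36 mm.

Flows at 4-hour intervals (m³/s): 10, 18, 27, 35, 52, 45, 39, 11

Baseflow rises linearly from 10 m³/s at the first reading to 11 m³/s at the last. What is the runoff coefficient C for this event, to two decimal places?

ΣQ_DR = 153.0 m³/s; V = ΣQ_DR·Δt = 2.203 × 10^6 m³.
Runoff depth d = V / A = 22.16 mm.
C = d / P = 22.16 / 36 = 0.62.

C ≈ 0.62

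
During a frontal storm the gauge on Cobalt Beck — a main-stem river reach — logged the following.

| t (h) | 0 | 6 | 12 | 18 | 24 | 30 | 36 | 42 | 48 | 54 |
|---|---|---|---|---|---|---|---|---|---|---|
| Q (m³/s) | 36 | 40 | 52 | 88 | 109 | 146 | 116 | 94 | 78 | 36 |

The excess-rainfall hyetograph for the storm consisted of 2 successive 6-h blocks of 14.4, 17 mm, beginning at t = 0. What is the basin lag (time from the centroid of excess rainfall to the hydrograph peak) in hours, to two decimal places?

t_L ≈ 23.75 h

Centroid of excess rainfall: t_c = Σ P_i·t̄_i / ΣP_i = 6.2484 h (block centres at 3, 9 h).
Hydrograph peak occurs at t = 30 h, so basin lag t_L = 30 − 6.2484 = 23.75 h.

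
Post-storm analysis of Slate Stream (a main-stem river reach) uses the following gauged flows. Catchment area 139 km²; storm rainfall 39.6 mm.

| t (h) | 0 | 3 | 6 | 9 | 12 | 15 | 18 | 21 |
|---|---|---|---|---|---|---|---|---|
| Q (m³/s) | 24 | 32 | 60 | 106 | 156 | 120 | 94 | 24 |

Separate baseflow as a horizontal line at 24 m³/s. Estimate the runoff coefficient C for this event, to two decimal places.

C ≈ 0.83

ΣQ_DR = 424.0 m³/s; V = ΣQ_DR·Δt = 4.579 × 10^6 m³.
Runoff depth d = V / A = 32.94 mm.
C = d / P = 32.94 / 39.6 = 0.83.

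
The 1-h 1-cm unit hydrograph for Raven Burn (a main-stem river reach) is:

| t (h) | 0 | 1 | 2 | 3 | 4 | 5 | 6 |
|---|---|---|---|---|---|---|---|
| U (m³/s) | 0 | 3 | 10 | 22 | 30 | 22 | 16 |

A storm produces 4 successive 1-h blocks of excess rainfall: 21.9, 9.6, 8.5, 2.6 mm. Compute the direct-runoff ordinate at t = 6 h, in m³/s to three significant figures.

By discrete convolution, Q_j = Σ (P_i / 10 mm) · U_{j−i}.
At t = 6 h (j=6): Q = (21.9/10)·16 + (9.6/10)·22 + (8.5/10)·30 + (2.6/10)·22 = 87.4 m³/s.

Q ≈ 87.4 m³/s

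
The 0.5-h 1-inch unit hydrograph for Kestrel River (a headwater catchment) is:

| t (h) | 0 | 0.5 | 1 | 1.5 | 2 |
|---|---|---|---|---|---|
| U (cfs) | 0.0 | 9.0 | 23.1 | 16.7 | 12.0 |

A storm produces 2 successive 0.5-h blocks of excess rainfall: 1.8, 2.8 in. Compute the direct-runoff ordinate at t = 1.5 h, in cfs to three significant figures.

By discrete convolution, Q_j = Σ (P_i / 1 in) · U_{j−i}.
At t = 1.5 h (j=3): Q = (1.8/1)·16.7 + (2.8/1)·23.1 = 94.7 cfs.

Q ≈ 94.7 cfs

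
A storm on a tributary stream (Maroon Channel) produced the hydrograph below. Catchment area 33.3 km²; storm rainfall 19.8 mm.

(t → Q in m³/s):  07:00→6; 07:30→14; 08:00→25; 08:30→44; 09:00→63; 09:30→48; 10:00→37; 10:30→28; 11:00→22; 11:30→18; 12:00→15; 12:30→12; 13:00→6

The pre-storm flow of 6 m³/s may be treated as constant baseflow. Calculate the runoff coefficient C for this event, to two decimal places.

C ≈ 0.71

ΣQ_DR = 260.0 m³/s; V = ΣQ_DR·Δt = 4.680 × 10^5 m³.
Runoff depth d = V / A = 14.05 mm.
C = d / P = 14.05 / 19.8 = 0.71.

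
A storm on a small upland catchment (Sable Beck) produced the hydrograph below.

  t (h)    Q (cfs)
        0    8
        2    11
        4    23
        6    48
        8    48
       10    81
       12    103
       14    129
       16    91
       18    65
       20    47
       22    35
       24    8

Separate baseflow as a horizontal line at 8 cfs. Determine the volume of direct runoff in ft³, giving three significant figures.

V ≈ 4.27 × 10^6 ft³

Direct-runoff ordinates (Q − Q_b): 0.0, 3.0, 15.0, 40.0, 40.0, 73.0, 95.0, 121.0, 83.0, 57.0, 39.0, 27.0, 0.0 cfs.
ΣQ_DR = 593.0 cfs.
With Δt = 2 h = 7200 s, V = ΣQ_DR · Δt = 593.0 × 7200 = 4.27 × 10^6 ft³.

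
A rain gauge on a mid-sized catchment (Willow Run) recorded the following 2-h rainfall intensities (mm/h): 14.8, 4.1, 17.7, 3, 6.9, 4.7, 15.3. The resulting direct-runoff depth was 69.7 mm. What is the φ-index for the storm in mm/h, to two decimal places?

φ ≈ 4.96 mm/h

Only the 4 blocks with intensity above φ contribute runoff: 14.8, 17.7, 6.9, 15.3 mm/h.
Σ(I−φ)·Δt = d  ⇒  (14.8+17.7+6.9+15.3 − 4φ)·2 = 69.7
φ = (54.70 − 69.7/2) / 4 = 4.96 mm/h.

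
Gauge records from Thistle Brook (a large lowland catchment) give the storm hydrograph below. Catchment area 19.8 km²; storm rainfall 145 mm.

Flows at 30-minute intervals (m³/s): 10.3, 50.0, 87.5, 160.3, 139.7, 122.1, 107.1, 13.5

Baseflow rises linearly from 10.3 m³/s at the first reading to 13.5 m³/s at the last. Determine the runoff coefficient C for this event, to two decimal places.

ΣQ_DR = 595.3 m³/s; V = ΣQ_DR·Δt = 1.072 × 10^6 m³.
Runoff depth d = V / A = 54.12 mm.
C = d / P = 54.12 / 145 = 0.37.

C ≈ 0.37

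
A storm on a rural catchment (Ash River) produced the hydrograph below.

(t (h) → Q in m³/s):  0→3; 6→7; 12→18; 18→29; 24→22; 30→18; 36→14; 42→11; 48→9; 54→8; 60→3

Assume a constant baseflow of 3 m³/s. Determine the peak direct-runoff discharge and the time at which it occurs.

Q_p = 26.0 m³/s at t = 18 h

Subtracting baseflow gives direct-runoff ordinates: 0.0, 4.0, 15.0, 26.0, 19.0, 15.0, 11.0, 8.0, 6.0, 5.0, 0.0 m³/s.
The maximum is 26.0 m³/s, occurring at the reading for t = 18 h.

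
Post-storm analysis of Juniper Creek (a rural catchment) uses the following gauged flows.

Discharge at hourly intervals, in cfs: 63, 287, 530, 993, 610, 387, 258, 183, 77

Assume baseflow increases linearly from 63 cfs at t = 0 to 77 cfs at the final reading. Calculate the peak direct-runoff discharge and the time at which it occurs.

Q_p = 924.75 cfs at t = 3 h

Subtracting baseflow gives direct-runoff ordinates: 0.00, 222.25, 463.50, 924.75, 540.00, 315.25, 184.50, 107.75, 0.00 cfs.
The maximum is 924.75 cfs, occurring at the reading for t = 3 h.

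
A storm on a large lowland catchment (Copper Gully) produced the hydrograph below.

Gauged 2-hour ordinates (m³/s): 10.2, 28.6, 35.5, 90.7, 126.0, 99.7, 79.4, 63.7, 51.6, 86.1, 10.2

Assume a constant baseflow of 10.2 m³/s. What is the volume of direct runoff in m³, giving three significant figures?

V ≈ 4.10 × 10^6 m³

Direct-runoff ordinates (Q − Q_b): 0.0, 18.4, 25.3, 80.5, 115.8, 89.5, 69.2, 53.5, 41.4, 75.9, 0.0 m³/s.
ΣQ_DR = 569.5 m³/s.
With Δt = 2 h = 7200 s, V = ΣQ_DR · Δt = 569.5 × 7200 = 4.10 × 10^6 m³.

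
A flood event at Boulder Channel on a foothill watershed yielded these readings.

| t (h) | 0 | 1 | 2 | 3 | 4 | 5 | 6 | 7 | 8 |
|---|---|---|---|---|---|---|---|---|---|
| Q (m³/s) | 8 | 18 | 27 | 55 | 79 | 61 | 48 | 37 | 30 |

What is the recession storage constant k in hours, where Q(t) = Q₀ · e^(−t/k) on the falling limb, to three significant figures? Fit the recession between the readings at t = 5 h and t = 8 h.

k ≈ 4.23 h

On the falling limb, Q drops from 61 to 30 m³/s between t = 5 h and t = 8 h (Δt = 3 h).
k = −Δt / ln(Q₂/Q₁) = −3 / ln(30/61) = 4.23 h.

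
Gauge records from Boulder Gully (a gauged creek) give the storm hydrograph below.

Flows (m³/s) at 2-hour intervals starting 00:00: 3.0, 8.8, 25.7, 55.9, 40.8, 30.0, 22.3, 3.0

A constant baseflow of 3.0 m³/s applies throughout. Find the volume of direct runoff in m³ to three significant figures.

Direct-runoff ordinates (Q − Q_b): 0.0, 5.8, 22.7, 52.9, 37.8, 27.0, 19.3, 0.0 m³/s.
ΣQ_DR = 165.5 m³/s.
With Δt = 2 h = 7200 s, V = ΣQ_DR · Δt = 165.5 × 7200 = 1.19 × 10^6 m³.

V ≈ 1.19 × 10^6 m³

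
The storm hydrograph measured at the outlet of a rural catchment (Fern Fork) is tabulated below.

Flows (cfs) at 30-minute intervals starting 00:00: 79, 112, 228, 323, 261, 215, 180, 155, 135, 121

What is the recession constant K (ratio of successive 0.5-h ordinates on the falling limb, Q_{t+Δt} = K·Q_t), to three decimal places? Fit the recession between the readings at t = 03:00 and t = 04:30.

Using the recession-limb readings at t = 03:00 and t = 04:30: Q falls from 180 to 121 cfs over 3 intervals.
K = (Q₂/Q₁)^(1/3) = (121/180)^(1/3) = 0.876.

K ≈ 0.876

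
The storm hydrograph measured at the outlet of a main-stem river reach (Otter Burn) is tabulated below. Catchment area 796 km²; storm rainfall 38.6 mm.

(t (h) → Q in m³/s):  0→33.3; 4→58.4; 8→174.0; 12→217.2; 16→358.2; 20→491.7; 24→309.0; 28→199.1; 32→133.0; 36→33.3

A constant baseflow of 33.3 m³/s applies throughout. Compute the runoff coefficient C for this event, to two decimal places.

C ≈ 0.78

ΣQ_DR = 1674 m³/s; V = ΣQ_DR·Δt = 2.411 × 10^7 m³.
Runoff depth d = V / A = 30.29 mm.
C = d / P = 30.29 / 38.6 = 0.78.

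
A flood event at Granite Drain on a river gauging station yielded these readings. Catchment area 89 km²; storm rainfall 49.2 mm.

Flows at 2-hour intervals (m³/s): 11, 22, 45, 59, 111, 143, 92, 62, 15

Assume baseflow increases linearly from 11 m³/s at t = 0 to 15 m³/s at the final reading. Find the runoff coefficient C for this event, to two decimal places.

C ≈ 0.73

ΣQ_DR = 443.0 m³/s; V = ΣQ_DR·Δt = 3.190 × 10^6 m³.
Runoff depth d = V / A = 35.84 mm.
C = d / P = 35.84 / 49.2 = 0.73.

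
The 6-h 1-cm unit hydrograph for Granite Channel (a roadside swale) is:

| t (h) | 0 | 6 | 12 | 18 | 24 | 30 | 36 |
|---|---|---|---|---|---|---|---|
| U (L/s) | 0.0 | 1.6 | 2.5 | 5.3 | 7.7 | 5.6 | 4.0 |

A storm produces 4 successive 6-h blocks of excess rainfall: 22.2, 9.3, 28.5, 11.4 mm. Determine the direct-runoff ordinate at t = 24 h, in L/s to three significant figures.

Q ≈ 31.0 L/s

By discrete convolution, Q_j = Σ (P_i / 10 mm) · U_{j−i}.
At t = 24 h (j=4): Q = (22.2/10)·7.7 + (9.3/10)·5.3 + (28.5/10)·2.5 + (11.4/10)·1.6 = 31.0 L/s.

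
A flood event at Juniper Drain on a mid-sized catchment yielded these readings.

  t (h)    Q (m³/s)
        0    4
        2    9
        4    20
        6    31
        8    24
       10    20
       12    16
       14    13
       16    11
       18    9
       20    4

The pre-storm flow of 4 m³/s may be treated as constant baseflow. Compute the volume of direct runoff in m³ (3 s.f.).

Direct-runoff ordinates (Q − Q_b): 0.0, 5.0, 16.0, 27.0, 20.0, 16.0, 12.0, 9.0, 7.0, 5.0, 0.0 m³/s.
ΣQ_DR = 117.0 m³/s.
With Δt = 2 h = 7200 s, V = ΣQ_DR · Δt = 117.0 × 7200 = 8.42 × 10^5 m³.

V ≈ 8.42 × 10^5 m³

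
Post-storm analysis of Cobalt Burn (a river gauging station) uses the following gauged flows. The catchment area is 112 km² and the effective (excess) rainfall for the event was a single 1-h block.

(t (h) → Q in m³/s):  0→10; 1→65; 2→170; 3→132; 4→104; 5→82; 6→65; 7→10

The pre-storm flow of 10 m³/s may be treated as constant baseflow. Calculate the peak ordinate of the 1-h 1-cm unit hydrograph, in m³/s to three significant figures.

U_p ≈ 89.2 m³/s

Direct runoff: 0.0, 55.0, 160.0, 122.0, 94.0, 72.0, 55.0, 0.0 m³/s; ΣQ_DR = 558.0 m³/s, peak = 160.0 m³/s.
Runoff depth d = ΣQ_DR·Δt / A = 558.0 × 3600 / (112 km²) = 17.94 mm.
The 1-cm UH is the DRH scaled by (10 mm)/d, so U_p = 160.0 × 10/17.94 = 89.2 m³/s.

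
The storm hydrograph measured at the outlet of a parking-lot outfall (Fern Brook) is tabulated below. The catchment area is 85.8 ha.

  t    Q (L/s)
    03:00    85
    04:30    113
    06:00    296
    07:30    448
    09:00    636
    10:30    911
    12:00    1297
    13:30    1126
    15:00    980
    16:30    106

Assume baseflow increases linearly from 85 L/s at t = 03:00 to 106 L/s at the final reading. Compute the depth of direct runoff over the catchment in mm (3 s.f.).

d ≈ 31.7 mm

Direct runoff: 0.00, 25.67, 206.33, 356.00, 541.67, 814.33, 1198.00, 1024.67, 876.33, 0.00 L/s; ΣQ_DR = 5043 L/s.
V = ΣQ_DR · Δt = 5043 × 5400 s = 2.723 × 10^7 L.
Over A = 85.8 ha, depth = V / A = 31.7 mm.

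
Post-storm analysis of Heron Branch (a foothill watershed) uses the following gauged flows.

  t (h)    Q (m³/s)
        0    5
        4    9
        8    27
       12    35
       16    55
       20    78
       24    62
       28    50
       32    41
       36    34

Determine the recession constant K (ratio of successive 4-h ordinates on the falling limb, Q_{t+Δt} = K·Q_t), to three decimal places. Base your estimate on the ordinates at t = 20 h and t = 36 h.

Using the recession-limb readings at t = 20 h and t = 36 h: Q falls from 78 to 34 m³/s over 4 intervals.
K = (Q₂/Q₁)^(1/4) = (34/78)^(1/4) = 0.813.

K ≈ 0.813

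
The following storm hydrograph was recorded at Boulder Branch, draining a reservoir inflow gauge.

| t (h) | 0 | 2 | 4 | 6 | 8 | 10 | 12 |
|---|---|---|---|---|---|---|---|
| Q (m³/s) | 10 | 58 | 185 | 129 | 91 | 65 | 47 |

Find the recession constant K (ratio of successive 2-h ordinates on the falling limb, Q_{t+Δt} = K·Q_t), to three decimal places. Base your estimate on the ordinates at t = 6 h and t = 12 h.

Using the recession-limb readings at t = 6 h and t = 12 h: Q falls from 129 to 47 m³/s over 3 intervals.
K = (Q₂/Q₁)^(1/3) = (47/129)^(1/3) = 0.714.

K ≈ 0.714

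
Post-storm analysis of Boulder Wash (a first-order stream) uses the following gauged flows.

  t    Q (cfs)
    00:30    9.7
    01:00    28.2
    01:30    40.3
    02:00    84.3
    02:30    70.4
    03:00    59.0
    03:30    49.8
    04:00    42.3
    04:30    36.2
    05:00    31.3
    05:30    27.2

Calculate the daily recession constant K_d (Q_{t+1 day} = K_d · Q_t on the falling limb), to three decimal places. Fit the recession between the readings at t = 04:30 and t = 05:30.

K_d ≈ 0.001

Between t = 04:30 and t = 05:30 the flow falls from 36.2 to 27.2 cfs over 2×0.5 h = 1 h.
Per-interval ratio K = (27.2/36.2)^(1/2) = 0.8668; K_d = K^(24/0.5) = 0.001.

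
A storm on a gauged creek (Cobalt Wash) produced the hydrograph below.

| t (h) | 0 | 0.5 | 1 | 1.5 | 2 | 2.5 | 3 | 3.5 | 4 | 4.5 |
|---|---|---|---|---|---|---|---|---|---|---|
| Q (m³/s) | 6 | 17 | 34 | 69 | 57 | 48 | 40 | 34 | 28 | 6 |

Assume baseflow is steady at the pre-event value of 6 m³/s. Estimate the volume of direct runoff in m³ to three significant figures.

V ≈ 5.02 × 10^5 m³

Direct-runoff ordinates (Q − Q_b): 0.0, 11.0, 28.0, 63.0, 51.0, 42.0, 34.0, 28.0, 22.0, 0.0 m³/s.
ΣQ_DR = 279.0 m³/s.
With Δt = 0.5 h = 1800 s, V = ΣQ_DR · Δt = 279.0 × 1800 = 5.02 × 10^5 m³.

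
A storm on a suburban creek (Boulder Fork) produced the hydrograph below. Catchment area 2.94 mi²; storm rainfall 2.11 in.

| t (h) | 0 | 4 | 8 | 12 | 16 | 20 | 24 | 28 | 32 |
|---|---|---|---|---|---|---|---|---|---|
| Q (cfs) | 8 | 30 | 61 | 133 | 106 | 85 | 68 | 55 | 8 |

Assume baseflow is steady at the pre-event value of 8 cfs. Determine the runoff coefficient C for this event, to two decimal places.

C ≈ 0.48

ΣQ_DR = 482.0 cfs; V = ΣQ_DR·Δt = 6.941 × 10^6 ft³.
Runoff depth d = V / A = 1.016 in.
C = d / P = 1.016 / 2.11 = 0.48.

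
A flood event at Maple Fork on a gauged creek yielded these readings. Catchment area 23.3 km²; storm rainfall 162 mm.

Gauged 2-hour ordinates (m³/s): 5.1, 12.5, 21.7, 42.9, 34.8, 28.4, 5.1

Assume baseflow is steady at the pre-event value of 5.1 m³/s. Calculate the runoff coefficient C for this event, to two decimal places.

ΣQ_DR = 114.8 m³/s; V = ΣQ_DR·Δt = 8.266 × 10^5 m³.
Runoff depth d = V / A = 35.47 mm.
C = d / P = 35.47 / 162 = 0.22.

C ≈ 0.22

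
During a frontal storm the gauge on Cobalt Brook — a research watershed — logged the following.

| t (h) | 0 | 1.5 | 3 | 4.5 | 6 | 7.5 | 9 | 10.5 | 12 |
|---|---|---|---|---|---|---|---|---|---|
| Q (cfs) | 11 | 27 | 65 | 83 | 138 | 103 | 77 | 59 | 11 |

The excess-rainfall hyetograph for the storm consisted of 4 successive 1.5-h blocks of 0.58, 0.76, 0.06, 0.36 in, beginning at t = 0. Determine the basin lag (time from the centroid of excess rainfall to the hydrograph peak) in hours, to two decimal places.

t_L ≈ 3.58 h

Centroid of excess rainfall: t_c = Σ P_i·t̄_i / ΣP_i = 2.4205 h (block centres at 0.75, 2.25, 3.75, 5.25 h).
Hydrograph peak occurs at t = 6 h, so basin lag t_L = 6 − 2.4205 = 3.58 h.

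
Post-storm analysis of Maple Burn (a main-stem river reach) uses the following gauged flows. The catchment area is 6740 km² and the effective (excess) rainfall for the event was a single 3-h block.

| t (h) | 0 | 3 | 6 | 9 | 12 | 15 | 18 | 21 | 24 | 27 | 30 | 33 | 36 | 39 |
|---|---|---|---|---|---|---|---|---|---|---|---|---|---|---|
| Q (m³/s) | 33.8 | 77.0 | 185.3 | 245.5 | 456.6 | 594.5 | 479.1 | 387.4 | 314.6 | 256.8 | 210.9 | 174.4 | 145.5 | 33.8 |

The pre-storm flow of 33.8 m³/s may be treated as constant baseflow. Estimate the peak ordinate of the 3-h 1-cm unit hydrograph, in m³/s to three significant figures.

U_p ≈ 1120 m³/s

Direct runoff: 0.0, 43.2, 151.5, 211.7, 422.8, 560.7, 445.3, 353.6, 280.8, 223.0, 177.1, 140.6, 111.7, 0.0 m³/s; ΣQ_DR = 3122 m³/s, peak = 560.7 m³/s.
Runoff depth d = ΣQ_DR·Δt / A = 3122 × 10800 / (6740 km²) = 5.003 mm.
The 1-cm UH is the DRH scaled by (10 mm)/d, so U_p = 560.7 × 10/5.003 = 1120 m³/s.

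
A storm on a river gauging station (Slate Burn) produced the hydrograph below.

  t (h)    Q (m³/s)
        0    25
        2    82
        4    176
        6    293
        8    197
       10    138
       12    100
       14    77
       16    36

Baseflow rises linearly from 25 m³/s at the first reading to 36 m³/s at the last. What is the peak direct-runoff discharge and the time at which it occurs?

Q_p = 263.88 m³/s at t = 6 h

Subtracting baseflow gives direct-runoff ordinates: 0.00, 55.62, 148.25, 263.88, 166.50, 106.12, 66.75, 42.38, 0.00 m³/s.
The maximum is 263.88 m³/s, occurring at the reading for t = 6 h.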